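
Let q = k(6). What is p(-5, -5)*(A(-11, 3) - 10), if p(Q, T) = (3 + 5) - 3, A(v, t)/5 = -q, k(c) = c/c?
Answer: -75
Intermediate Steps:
k(c) = 1
q = 1
A(v, t) = -5 (A(v, t) = 5*(-1*1) = 5*(-1) = -5)
p(Q, T) = 5 (p(Q, T) = 8 - 3 = 5)
p(-5, -5)*(A(-11, 3) - 10) = 5*(-5 - 10) = 5*(-15) = -75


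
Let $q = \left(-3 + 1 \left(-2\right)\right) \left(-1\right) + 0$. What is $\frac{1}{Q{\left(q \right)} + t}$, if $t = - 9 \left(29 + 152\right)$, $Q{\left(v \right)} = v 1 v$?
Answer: $- \frac{1}{1604} \approx -0.00062344$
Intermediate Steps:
$q = 5$ ($q = \left(-3 - 2\right) \left(-1\right) + 0 = \left(-5\right) \left(-1\right) + 0 = 5 + 0 = 5$)
$Q{\left(v \right)} = v^{2}$ ($Q{\left(v \right)} = v v = v^{2}$)
$t = -1629$ ($t = \left(-9\right) 181 = -1629$)
$\frac{1}{Q{\left(q \right)} + t} = \frac{1}{5^{2} - 1629} = \frac{1}{25 - 1629} = \frac{1}{-1604} = - \frac{1}{1604}$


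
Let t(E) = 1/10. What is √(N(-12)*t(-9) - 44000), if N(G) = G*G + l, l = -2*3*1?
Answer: I*√1099655/5 ≈ 209.73*I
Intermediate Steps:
t(E) = ⅒
l = -6 (l = -6*1 = -6)
N(G) = -6 + G² (N(G) = G*G - 6 = G² - 6 = -6 + G²)
√(N(-12)*t(-9) - 44000) = √((-6 + (-12)²)*(⅒) - 44000) = √((-6 + 144)*(⅒) - 44000) = √(138*(⅒) - 44000) = √(69/5 - 44000) = √(-219931/5) = I*√1099655/5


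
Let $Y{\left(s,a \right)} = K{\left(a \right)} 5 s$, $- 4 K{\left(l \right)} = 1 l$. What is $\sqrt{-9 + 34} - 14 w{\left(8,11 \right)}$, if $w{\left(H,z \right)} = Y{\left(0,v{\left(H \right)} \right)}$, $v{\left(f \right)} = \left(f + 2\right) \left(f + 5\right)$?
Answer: $5$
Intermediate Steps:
$K{\left(l \right)} = - \frac{l}{4}$ ($K{\left(l \right)} = - \frac{1 l}{4} = - \frac{l}{4}$)
$v{\left(f \right)} = \left(2 + f\right) \left(5 + f\right)$
$Y{\left(s,a \right)} = - \frac{5 a s}{4}$ ($Y{\left(s,a \right)} = - \frac{a}{4} \cdot 5 s = - \frac{5 a}{4} s = - \frac{5 a s}{4}$)
$w{\left(H,z \right)} = 0$ ($w{\left(H,z \right)} = \left(- \frac{5}{4}\right) \left(10 + H^{2} + 7 H\right) 0 = 0$)
$\sqrt{-9 + 34} - 14 w{\left(8,11 \right)} = \sqrt{-9 + 34} - 0 = \sqrt{25} + 0 = 5 + 0 = 5$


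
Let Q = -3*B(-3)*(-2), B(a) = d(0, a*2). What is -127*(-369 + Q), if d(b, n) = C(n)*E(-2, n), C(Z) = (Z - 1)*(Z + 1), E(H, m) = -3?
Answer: 126873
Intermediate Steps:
C(Z) = (1 + Z)*(-1 + Z) (C(Z) = (-1 + Z)*(1 + Z) = (1 + Z)*(-1 + Z))
d(b, n) = 3 - 3*n² (d(b, n) = (-1 + n²)*(-3) = 3 - 3*n²)
B(a) = 3 - 12*a² (B(a) = 3 - 3*4*a² = 3 - 12*a²)
Q = -630 (Q = -3*(3 - 12*(-3)²)*(-2) = -3*(3 - 12*9)*(-2) = -3*(3 - 108)*(-2) = -3*(-105)*(-2) = 315*(-2) = -630)
-127*(-369 + Q) = -127*(-369 - 630) = -127*(-999) = 126873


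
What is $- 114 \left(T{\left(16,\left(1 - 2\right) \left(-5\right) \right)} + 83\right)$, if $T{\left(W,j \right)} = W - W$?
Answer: $-9462$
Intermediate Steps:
$T{\left(W,j \right)} = 0$
$- 114 \left(T{\left(16,\left(1 - 2\right) \left(-5\right) \right)} + 83\right) = - 114 \left(0 + 83\right) = \left(-114\right) 83 = -9462$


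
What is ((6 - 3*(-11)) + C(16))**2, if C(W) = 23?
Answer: 3844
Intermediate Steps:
((6 - 3*(-11)) + C(16))**2 = ((6 - 3*(-11)) + 23)**2 = ((6 + 33) + 23)**2 = (39 + 23)**2 = 62**2 = 3844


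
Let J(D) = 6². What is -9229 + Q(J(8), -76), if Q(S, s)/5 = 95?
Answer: -8754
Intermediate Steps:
J(D) = 36
Q(S, s) = 475 (Q(S, s) = 5*95 = 475)
-9229 + Q(J(8), -76) = -9229 + 475 = -8754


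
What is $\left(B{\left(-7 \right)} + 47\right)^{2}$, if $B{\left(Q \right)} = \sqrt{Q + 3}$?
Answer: $2205 + 188 i \approx 2205.0 + 188.0 i$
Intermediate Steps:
$B{\left(Q \right)} = \sqrt{3 + Q}$
$\left(B{\left(-7 \right)} + 47\right)^{2} = \left(\sqrt{3 - 7} + 47\right)^{2} = \left(\sqrt{-4} + 47\right)^{2} = \left(2 i + 47\right)^{2} = \left(47 + 2 i\right)^{2}$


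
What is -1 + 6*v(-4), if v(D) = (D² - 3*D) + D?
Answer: 143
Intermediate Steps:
v(D) = D² - 2*D
-1 + 6*v(-4) = -1 + 6*(-4*(-2 - 4)) = -1 + 6*(-4*(-6)) = -1 + 6*24 = -1 + 144 = 143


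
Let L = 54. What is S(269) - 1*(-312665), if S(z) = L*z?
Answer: 327191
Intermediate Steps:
S(z) = 54*z
S(269) - 1*(-312665) = 54*269 - 1*(-312665) = 14526 + 312665 = 327191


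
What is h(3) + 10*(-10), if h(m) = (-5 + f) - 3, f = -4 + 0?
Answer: -112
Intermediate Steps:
f = -4
h(m) = -12 (h(m) = (-5 - 4) - 3 = -9 - 3 = -12)
h(3) + 10*(-10) = -12 + 10*(-10) = -12 - 100 = -112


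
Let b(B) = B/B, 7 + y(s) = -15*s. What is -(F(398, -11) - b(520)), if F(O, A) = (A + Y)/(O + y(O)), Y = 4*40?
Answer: 5728/5579 ≈ 1.0267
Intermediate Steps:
Y = 160
y(s) = -7 - 15*s
b(B) = 1
F(O, A) = (160 + A)/(-7 - 14*O) (F(O, A) = (A + 160)/(O + (-7 - 15*O)) = (160 + A)/(-7 - 14*O))
-(F(398, -11) - b(520)) = -((-160 - 1*(-11))/(7*(1 + 2*398)) - 1*1) = -((-160 + 11)/(7*(1 + 796)) - 1) = -((1/7)*(-149)/797 - 1) = -((1/7)*(1/797)*(-149) - 1) = -(-149/5579 - 1) = -1*(-5728/5579) = 5728/5579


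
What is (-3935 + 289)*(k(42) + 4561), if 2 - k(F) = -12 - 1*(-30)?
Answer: -16571070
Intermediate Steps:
k(F) = -16 (k(F) = 2 - (-12 - 1*(-30)) = 2 - (-12 + 30) = 2 - 1*18 = 2 - 18 = -16)
(-3935 + 289)*(k(42) + 4561) = (-3935 + 289)*(-16 + 4561) = -3646*4545 = -16571070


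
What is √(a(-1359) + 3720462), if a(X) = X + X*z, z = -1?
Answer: √3720462 ≈ 1928.8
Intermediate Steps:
a(X) = 0 (a(X) = X + X*(-1) = X - X = 0)
√(a(-1359) + 3720462) = √(0 + 3720462) = √3720462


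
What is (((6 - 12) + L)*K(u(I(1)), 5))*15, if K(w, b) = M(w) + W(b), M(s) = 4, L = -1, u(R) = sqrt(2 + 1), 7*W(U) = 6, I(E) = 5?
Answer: -510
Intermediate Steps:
W(U) = 6/7 (W(U) = (1/7)*6 = 6/7)
u(R) = sqrt(3)
K(w, b) = 34/7 (K(w, b) = 4 + 6/7 = 34/7)
(((6 - 12) + L)*K(u(I(1)), 5))*15 = (((6 - 12) - 1)*(34/7))*15 = ((-6 - 1)*(34/7))*15 = -7*34/7*15 = -34*15 = -510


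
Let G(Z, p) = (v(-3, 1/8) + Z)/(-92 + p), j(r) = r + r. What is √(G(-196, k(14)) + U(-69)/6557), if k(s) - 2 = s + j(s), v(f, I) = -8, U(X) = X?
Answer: √729092501/13114 ≈ 2.0590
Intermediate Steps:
j(r) = 2*r
k(s) = 2 + 3*s (k(s) = 2 + (s + 2*s) = 2 + 3*s)
G(Z, p) = (-8 + Z)/(-92 + p)
√(G(-196, k(14)) + U(-69)/6557) = √((-8 - 196)/(-92 + (2 + 3*14)) - 69/6557) = √(-204/(-92 + (2 + 42)) - 69*1/6557) = √(-204/(-92 + 44) - 69/6557) = √(-204/(-48) - 69/6557) = √(-1/48*(-204) - 69/6557) = √(17/4 - 69/6557) = √(111193/26228) = √729092501/13114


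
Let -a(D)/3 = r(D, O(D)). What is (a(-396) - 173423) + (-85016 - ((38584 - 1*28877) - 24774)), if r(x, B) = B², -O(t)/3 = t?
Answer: -4477404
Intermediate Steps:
O(t) = -3*t
a(D) = -27*D² (a(D) = -3*9*D² = -27*D²)
(a(-396) - 173423) + (-85016 - ((38584 - 1*28877) - 24774)) = (-27*(-396)² - 173423) + (-85016 - ((38584 - 1*28877) - 24774)) = (-27*156816 - 173423) + (-85016 - ((38584 - 28877) - 24774)) = (-4234032 - 173423) + (-85016 - (9707 - 24774)) = -4407455 + (-85016 - 1*(-15067)) = -4407455 + (-85016 + 15067) = -4407455 - 69949 = -4477404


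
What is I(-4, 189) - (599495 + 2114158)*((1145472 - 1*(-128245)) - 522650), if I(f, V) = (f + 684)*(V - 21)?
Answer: -2038135103511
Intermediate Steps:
I(f, V) = (-21 + V)*(684 + f) (I(f, V) = (684 + f)*(-21 + V) = (-21 + V)*(684 + f))
I(-4, 189) - (599495 + 2114158)*((1145472 - 1*(-128245)) - 522650) = (-14364 - 21*(-4) + 684*189 + 189*(-4)) - (599495 + 2114158)*((1145472 - 1*(-128245)) - 522650) = (-14364 + 84 + 129276 - 756) - 2713653*((1145472 + 128245) - 522650) = 114240 - 2713653*(1273717 - 522650) = 114240 - 2713653*751067 = 114240 - 1*2038135217751 = 114240 - 2038135217751 = -2038135103511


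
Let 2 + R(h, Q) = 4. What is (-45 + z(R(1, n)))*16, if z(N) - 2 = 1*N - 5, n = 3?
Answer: -736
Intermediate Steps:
R(h, Q) = 2 (R(h, Q) = -2 + 4 = 2)
z(N) = -3 + N (z(N) = 2 + (1*N - 5) = 2 + (N - 5) = 2 + (-5 + N) = -3 + N)
(-45 + z(R(1, n)))*16 = (-45 + (-3 + 2))*16 = (-45 - 1)*16 = -46*16 = -736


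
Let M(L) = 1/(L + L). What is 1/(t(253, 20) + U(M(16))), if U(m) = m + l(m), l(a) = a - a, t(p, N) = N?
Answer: 32/641 ≈ 0.049922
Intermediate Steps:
l(a) = 0
M(L) = 1/(2*L)
U(m) = m (U(m) = m + 0 = m)
1/(t(253, 20) + U(M(16))) = 1/(20 + (½)/16) = 1/(20 + (½)*(1/16)) = 1/(20 + 1/32) = 1/(641/32) = 32/641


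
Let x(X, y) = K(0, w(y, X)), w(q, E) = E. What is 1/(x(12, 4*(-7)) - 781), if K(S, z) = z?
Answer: -1/769 ≈ -0.0013004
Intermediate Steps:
x(X, y) = X
1/(x(12, 4*(-7)) - 781) = 1/(12 - 781) = 1/(-769) = -1/769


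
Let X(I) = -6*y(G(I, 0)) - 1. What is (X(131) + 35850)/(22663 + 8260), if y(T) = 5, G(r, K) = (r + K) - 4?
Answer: 2107/1819 ≈ 1.1583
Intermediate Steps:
G(r, K) = -4 + K + r (G(r, K) = (K + r) - 4 = -4 + K + r)
X(I) = -31 (X(I) = -6*5 - 1 = -30 - 1 = -31)
(X(131) + 35850)/(22663 + 8260) = (-31 + 35850)/(22663 + 8260) = 35819/30923 = 35819*(1/30923) = 2107/1819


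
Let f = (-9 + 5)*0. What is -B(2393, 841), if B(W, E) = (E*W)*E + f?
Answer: -1692523433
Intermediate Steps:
f = 0 (f = -4*0 = 0)
B(W, E) = W*E² (B(W, E) = (E*W)*E + 0 = W*E² + 0 = W*E²)
-B(2393, 841) = -2393*841² = -2393*707281 = -1*1692523433 = -1692523433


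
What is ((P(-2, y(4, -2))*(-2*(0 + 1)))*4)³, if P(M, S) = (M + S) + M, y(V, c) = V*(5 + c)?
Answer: -262144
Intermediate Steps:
P(M, S) = S + 2*M
((P(-2, y(4, -2))*(-2*(0 + 1)))*4)³ = (((4*(5 - 2) + 2*(-2))*(-2*(0 + 1)))*4)³ = (((4*3 - 4)*(-2*1))*4)³ = (((12 - 4)*(-2))*4)³ = ((8*(-2))*4)³ = (-16*4)³ = (-64)³ = -262144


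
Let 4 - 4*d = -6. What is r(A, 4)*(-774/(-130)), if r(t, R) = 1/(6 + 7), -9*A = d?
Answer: 387/845 ≈ 0.45799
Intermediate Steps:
d = 5/2 (d = 1 - ¼*(-6) = 1 + 3/2 = 5/2 ≈ 2.5000)
A = -5/18 (A = -⅑*5/2 = -5/18 ≈ -0.27778)
r(t, R) = 1/13
r(A, 4)*(-774/(-130)) = (-774/(-130))/13 = (-774*(-1/130))/13 = (1/13)*(387/65) = 387/845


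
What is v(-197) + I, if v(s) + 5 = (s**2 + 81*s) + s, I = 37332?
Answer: 59982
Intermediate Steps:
v(s) = -5 + s**2 + 82*s (v(s) = -5 + ((s**2 + 81*s) + s) = -5 + (s**2 + 82*s) = -5 + s**2 + 82*s)
v(-197) + I = (-5 + (-197)**2 + 82*(-197)) + 37332 = (-5 + 38809 - 16154) + 37332 = 22650 + 37332 = 59982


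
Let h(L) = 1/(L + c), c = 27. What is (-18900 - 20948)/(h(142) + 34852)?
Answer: -6734312/5889989 ≈ -1.1433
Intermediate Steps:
h(L) = 1/(27 + L) (h(L) = 1/(L + 27) = 1/(27 + L))
(-18900 - 20948)/(h(142) + 34852) = (-18900 - 20948)/(1/(27 + 142) + 34852) = -39848/(1/169 + 34852) = -39848/5889989/169 = -39848*169/5889989 = -6734312/5889989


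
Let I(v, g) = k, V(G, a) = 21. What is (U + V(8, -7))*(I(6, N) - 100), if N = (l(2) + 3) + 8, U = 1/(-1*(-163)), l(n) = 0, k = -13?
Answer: -386912/163 ≈ -2373.7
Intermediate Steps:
U = 1/163 ≈ 0.0061350
N = 11 (N = (0 + 3) + 8 = 3 + 8 = 11)
I(v, g) = -13
(U + V(8, -7))*(I(6, N) - 100) = (1/163 + 21)*(-13 - 100) = (3424/163)*(-113) = -386912/163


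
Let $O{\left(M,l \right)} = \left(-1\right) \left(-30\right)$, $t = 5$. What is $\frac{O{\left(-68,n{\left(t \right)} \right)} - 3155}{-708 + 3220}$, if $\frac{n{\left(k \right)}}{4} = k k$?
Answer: $- \frac{3125}{2512} \approx -1.244$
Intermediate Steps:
$n{\left(k \right)} = 4 k^{2}$ ($n{\left(k \right)} = 4 k k = 4 k^{2}$)
$O{\left(M,l \right)} = 30$
$\frac{O{\left(-68,n{\left(t \right)} \right)} - 3155}{-708 + 3220} = \frac{30 - 3155}{-708 + 3220} = - \frac{3125}{2512}$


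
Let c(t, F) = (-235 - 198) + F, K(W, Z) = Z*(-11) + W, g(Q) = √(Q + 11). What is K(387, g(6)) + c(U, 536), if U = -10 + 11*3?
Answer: 490 - 11*√17 ≈ 444.65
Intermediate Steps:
g(Q) = √(11 + Q)
K(W, Z) = W - 11*Z (K(W, Z) = -11*Z + W = W - 11*Z)
U = 23 (U = -10 + 33 = 23)
c(t, F) = -433 + F
K(387, g(6)) + c(U, 536) = (387 - 11*√(11 + 6)) + (-433 + 536) = (387 - 11*√17) + 103 = 490 - 11*√17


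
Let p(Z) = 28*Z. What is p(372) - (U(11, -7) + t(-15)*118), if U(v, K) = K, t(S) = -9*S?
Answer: -5507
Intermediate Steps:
p(372) - (U(11, -7) + t(-15)*118) = 28*372 - (-7 - 9*(-15)*118) = 10416 - (-7 + 135*118) = 10416 - (-7 + 15930) = 10416 - 1*15923 = 10416 - 15923 = -5507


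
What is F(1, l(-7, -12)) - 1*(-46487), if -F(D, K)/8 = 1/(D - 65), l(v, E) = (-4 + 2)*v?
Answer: 371897/8 ≈ 46487.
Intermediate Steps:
l(v, E) = -2*v
F(D, K) = -8/(-65 + D) (F(D, K) = -8/(D - 65) = -8/(-65 + D))
F(1, l(-7, -12)) - 1*(-46487) = -8/(-65 + 1) - 1*(-46487) = -8/(-64) + 46487 = -8*(-1/64) + 46487 = ⅛ + 46487 = 371897/8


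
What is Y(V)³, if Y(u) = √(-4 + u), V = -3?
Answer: -7*I*√7 ≈ -18.52*I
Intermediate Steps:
Y(V)³ = (√(-4 - 3))³ = (√(-7))³ = (I*√7)³ = -7*I*√7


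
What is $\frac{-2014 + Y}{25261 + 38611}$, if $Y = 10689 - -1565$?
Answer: $\frac{80}{499} \approx 0.16032$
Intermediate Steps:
$Y = 12254$ ($Y = 10689 + 1565 = 12254$)
$\frac{-2014 + Y}{25261 + 38611} = \frac{-2014 + 12254}{25261 + 38611} = \frac{10240}{63872} = 10240 \cdot \frac{1}{63872} = \frac{80}{499}$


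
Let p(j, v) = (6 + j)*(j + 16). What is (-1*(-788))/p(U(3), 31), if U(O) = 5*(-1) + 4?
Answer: 788/75 ≈ 10.507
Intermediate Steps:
U(O) = -1 (U(O) = -5 + 4 = -1)
p(j, v) = (6 + j)*(16 + j)
(-1*(-788))/p(U(3), 31) = (-1*(-788))/(96 + (-1)² + 22*(-1)) = 788/(96 + 1 - 22) = 788/75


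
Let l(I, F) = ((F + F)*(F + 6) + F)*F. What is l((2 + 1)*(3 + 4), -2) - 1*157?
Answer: -121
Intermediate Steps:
l(I, F) = F*(F + 2*F*(6 + F)) (l(I, F) = ((2*F)*(6 + F) + F)*F = (2*F*(6 + F) + F)*F = (F + 2*F*(6 + F))*F = F*(F + 2*F*(6 + F)))
l((2 + 1)*(3 + 4), -2) - 1*157 = (-2)²*(13 + 2*(-2)) - 1*157 = 4*(13 - 4) - 157 = 4*9 - 157 = 36 - 157 = -121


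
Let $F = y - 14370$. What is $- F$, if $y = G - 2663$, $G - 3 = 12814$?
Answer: $4216$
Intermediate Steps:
$G = 12817$ ($G = 3 + 12814 = 12817$)
$y = 10154$ ($y = 12817 - 2663 = 10154$)
$F = -4216$ ($F = 10154 - 14370 = -4216$)
$- F = \left(-1\right) \left(-4216\right) = 4216$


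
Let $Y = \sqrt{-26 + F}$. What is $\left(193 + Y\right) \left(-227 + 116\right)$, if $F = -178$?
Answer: $-21423 - 222 i \sqrt{51} \approx -21423.0 - 1585.4 i$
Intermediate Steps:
$Y = 2 i \sqrt{51}$ ($Y = \sqrt{-26 - 178} = \sqrt{-204} = 2 i \sqrt{51} \approx 14.283 i$)
$\left(193 + Y\right) \left(-227 + 116\right) = \left(193 + 2 i \sqrt{51}\right) \left(-227 + 116\right) = \left(193 + 2 i \sqrt{51}\right) \left(-111\right) = -21423 - 222 i \sqrt{51}$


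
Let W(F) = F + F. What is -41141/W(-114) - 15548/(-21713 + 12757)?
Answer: 93000935/510492 ≈ 182.18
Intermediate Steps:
W(F) = 2*F
-41141/W(-114) - 15548/(-21713 + 12757) = -41141/(2*(-114)) - 15548/(-21713 + 12757) = -41141/(-228) - 15548/(-8956) = -41141*(-1/228) - 15548*(-1/8956) = 41141/228 + 3887/2239 = 93000935/510492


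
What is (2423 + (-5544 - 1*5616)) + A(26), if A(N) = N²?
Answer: -8061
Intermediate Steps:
(2423 + (-5544 - 1*5616)) + A(26) = (2423 + (-5544 - 1*5616)) + 26² = (2423 + (-5544 - 5616)) + 676 = (2423 - 11160) + 676 = -8737 + 676 = -8061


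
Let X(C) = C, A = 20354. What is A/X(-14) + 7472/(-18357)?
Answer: -186871493/128499 ≈ -1454.3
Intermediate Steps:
A/X(-14) + 7472/(-18357) = 20354/(-14) + 7472/(-18357) = 20354*(-1/14) + 7472*(-1/18357) = -10177/7 - 7472/18357 = -186871493/128499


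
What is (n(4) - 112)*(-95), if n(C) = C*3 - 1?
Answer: 9595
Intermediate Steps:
n(C) = -1 + 3*C (n(C) = 3*C - 1 = -1 + 3*C)
(n(4) - 112)*(-95) = ((-1 + 3*4) - 112)*(-95) = ((-1 + 12) - 112)*(-95) = (11 - 112)*(-95) = -101*(-95) = 9595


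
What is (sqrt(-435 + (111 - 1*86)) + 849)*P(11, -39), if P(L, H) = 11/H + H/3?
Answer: -146594/13 - 518*I*sqrt(410)/39 ≈ -11276.0 - 268.94*I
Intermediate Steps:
P(L, H) = 11/H + H/3 (P(L, H) = 11/H + H*(1/3) = 11/H + H/3)
(sqrt(-435 + (111 - 1*86)) + 849)*P(11, -39) = (sqrt(-435 + (111 - 1*86)) + 849)*(11/(-39) + (1/3)*(-39)) = (sqrt(-435 + (111 - 86)) + 849)*(11*(-1/39) - 13) = (sqrt(-435 + 25) + 849)*(-11/39 - 13) = (sqrt(-410) + 849)*(-518/39) = (I*sqrt(410) + 849)*(-518/39) = (849 + I*sqrt(410))*(-518/39) = -146594/13 - 518*I*sqrt(410)/39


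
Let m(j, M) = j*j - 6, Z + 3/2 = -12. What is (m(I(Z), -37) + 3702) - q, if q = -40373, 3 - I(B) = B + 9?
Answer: 176501/4 ≈ 44125.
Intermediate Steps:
Z = -27/2 (Z = -3/2 - 12 = -27/2 ≈ -13.500)
I(B) = -6 - B (I(B) = 3 - (B + 9) = 3 - (9 + B) = 3 + (-9 - B) = -6 - B)
m(j, M) = -6 + j² (m(j, M) = j² - 6 = -6 + j²)
(m(I(Z), -37) + 3702) - q = ((-6 + (-6 - 1*(-27/2))²) + 3702) - 1*(-40373) = ((-6 + (-6 + 27/2)²) + 3702) + 40373 = ((-6 + (15/2)²) + 3702) + 40373 = ((-6 + 225/4) + 3702) + 40373 = (201/4 + 3702) + 40373 = 15009/4 + 40373 = 176501/4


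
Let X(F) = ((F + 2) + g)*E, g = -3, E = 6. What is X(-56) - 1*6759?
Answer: -7101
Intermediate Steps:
X(F) = -6 + 6*F (X(F) = ((F + 2) - 3)*6 = ((2 + F) - 3)*6 = (-1 + F)*6 = -6 + 6*F)
X(-56) - 1*6759 = (-6 + 6*(-56)) - 1*6759 = (-6 - 336) - 6759 = -342 - 6759 = -7101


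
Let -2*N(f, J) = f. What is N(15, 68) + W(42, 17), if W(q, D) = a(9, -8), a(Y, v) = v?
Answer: -31/2 ≈ -15.500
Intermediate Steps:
W(q, D) = -8
N(f, J) = -f/2
N(15, 68) + W(42, 17) = -½*15 - 8 = -15/2 - 8 = -31/2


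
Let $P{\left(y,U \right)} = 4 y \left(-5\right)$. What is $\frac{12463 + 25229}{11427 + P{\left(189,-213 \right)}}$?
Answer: $\frac{12564}{2549} \approx 4.929$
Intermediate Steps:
$P{\left(y,U \right)} = - 20 y$
$\frac{12463 + 25229}{11427 + P{\left(189,-213 \right)}} = \frac{12463 + 25229}{11427 - 3780} = \frac{37692}{11427 - 3780} = \frac{37692}{7647} = 37692 \cdot \frac{1}{7647} = \frac{12564}{2549}$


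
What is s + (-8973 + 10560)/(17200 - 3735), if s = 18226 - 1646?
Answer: 223251287/13465 ≈ 16580.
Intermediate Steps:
s = 16580
s + (-8973 + 10560)/(17200 - 3735) = 16580 + (-8973 + 10560)/(17200 - 3735) = 16580 + 1587/13465 = 223251287/13465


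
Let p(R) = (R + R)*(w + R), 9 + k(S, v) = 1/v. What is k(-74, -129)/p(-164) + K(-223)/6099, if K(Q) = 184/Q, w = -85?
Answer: -7066217/28773789012 ≈ -0.00024558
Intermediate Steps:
k(S, v) = -9 + 1/v
p(R) = 2*R*(-85 + R) (p(R) = (R + R)*(-85 + R) = (2*R)*(-85 + R) = 2*R*(-85 + R))
k(-74, -129)/p(-164) + K(-223)/6099 = (-9 + 1/(-129))/((2*(-164)*(-85 - 164))) + (184/(-223))/6099 = (-9 - 1/129)/((2*(-164)*(-249))) + (184*(-1/223))*(1/6099) = -1162/129/81672 - 184/223*1/6099 = -1162/129*1/81672 - 184/1360077 = -7/63468 - 184/1360077 = -7066217/28773789012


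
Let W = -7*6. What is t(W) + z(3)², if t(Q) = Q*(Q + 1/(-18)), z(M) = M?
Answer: 5326/3 ≈ 1775.3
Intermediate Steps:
W = -42
t(Q) = Q*(-1/18 + Q) (t(Q) = Q*(Q - 1/18) = Q*(-1/18 + Q))
t(W) + z(3)² = -42*(-1/18 - 42) + 3² = -42*(-757/18) + 9 = 5299/3 + 9 = 5326/3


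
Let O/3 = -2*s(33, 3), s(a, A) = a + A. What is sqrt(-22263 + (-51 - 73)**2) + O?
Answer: -216 + I*sqrt(6887) ≈ -216.0 + 82.988*I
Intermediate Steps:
s(a, A) = A + a
O = -216 (O = 3*(-2*(3 + 33)) = 3*(-2*36) = 3*(-72) = -216)
sqrt(-22263 + (-51 - 73)**2) + O = sqrt(-22263 + (-51 - 73)**2) - 216 = sqrt(-22263 + (-124)**2) - 216 = sqrt(-22263 + 15376) - 216 = sqrt(-6887) - 216 = I*sqrt(6887) - 216 = -216 + I*sqrt(6887)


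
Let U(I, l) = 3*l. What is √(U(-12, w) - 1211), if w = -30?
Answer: I*√1301 ≈ 36.069*I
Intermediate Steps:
√(U(-12, w) - 1211) = √(3*(-30) - 1211) = √(-90 - 1211) = √(-1301) = I*√1301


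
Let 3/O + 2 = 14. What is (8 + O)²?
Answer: 1089/16 ≈ 68.063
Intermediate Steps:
O = ¼ (O = 3/(-2 + 14) = 3/12 = 3*(1/12) = ¼ ≈ 0.25000)
(8 + O)² = (8 + ¼)² = (33/4)² = 1089/16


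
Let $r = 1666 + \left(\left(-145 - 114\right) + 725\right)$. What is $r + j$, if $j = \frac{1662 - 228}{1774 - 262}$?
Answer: $\frac{537503}{252} \approx 2132.9$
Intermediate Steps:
$r = 2132$ ($r = 1666 + \left(-259 + 725\right) = 1666 + 466 = 2132$)
$j = \frac{239}{252}$ ($j = \frac{1434}{1512} = 1434 \cdot \frac{1}{1512} = \frac{239}{252} \approx 0.94841$)
$r + j = 2132 + \frac{239}{252} = \frac{537503}{252}$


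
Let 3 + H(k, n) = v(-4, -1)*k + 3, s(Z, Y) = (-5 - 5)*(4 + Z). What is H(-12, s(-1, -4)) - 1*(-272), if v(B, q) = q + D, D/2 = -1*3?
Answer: 356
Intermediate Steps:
D = -6 (D = 2*(-1*3) = 2*(-3) = -6)
v(B, q) = -6 + q (v(B, q) = q - 6 = -6 + q)
s(Z, Y) = -40 - 10*Z (s(Z, Y) = -10*(4 + Z) = -40 - 10*Z)
H(k, n) = -7*k (H(k, n) = -3 + ((-6 - 1)*k + 3) = -3 + (-7*k + 3) = -3 + (3 - 7*k) = -7*k)
H(-12, s(-1, -4)) - 1*(-272) = -7*(-12) - 1*(-272) = 84 + 272 = 356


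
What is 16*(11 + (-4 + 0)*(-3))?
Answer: 368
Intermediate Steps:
16*(11 + (-4 + 0)*(-3)) = 16*(11 - 4*(-3)) = 16*(11 + 12) = 16*23 = 368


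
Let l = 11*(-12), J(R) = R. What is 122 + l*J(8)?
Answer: -934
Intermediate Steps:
l = -132
122 + l*J(8) = 122 - 132*8 = 122 - 1056 = -934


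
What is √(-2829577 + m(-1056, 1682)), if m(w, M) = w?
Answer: I*√2830633 ≈ 1682.4*I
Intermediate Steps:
√(-2829577 + m(-1056, 1682)) = √(-2829577 - 1056) = √(-2830633) = I*√2830633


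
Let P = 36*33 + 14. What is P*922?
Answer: 1108244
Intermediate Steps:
P = 1202 (P = 1188 + 14 = 1202)
P*922 = 1202*922 = 1108244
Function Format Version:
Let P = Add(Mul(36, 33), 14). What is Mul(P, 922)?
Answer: 1108244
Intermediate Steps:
P = 1202 (P = Add(1188, 14) = 1202)
Mul(P, 922) = Mul(1202, 922) = 1108244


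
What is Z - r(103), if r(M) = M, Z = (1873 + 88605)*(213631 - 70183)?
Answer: 12978888041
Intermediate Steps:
Z = 12978888144 (Z = 90478*143448 = 12978888144)
Z - r(103) = 12978888144 - 1*103 = 12978888144 - 103 = 12978888041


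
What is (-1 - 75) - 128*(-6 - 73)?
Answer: 10036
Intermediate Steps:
(-1 - 75) - 128*(-6 - 73) = -76 - 128*(-79) = -76 + 10112 = 10036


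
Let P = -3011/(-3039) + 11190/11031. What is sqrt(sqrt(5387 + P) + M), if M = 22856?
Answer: sqrt(2853966606680884104 + 11174403*sqrt(672910434243870834))/11174403 ≈ 151.42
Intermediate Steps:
P = 22406917/11174403 (P = -3011*(-1/3039) + 11190*(1/11031) = 3011/3039 + 3730/3677 = 22406917/11174403 ≈ 2.0052)
sqrt(sqrt(5387 + P) + M) = sqrt(sqrt(5387 + 22406917/11174403) + 22856) = sqrt(sqrt(60218915878/11174403) + 22856) = sqrt(sqrt(672910434243870834)/11174403 + 22856) = sqrt(22856 + sqrt(672910434243870834)/11174403)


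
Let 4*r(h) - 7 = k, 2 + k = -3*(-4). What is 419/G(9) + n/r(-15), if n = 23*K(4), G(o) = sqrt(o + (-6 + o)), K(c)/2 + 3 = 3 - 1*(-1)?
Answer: 184/17 + 419*sqrt(3)/6 ≈ 131.78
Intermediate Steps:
K(c) = 2 (K(c) = -6 + 2*(3 - 1*(-1)) = -6 + 2*(3 + 1) = -6 + 2*4 = -6 + 8 = 2)
k = 10 (k = -2 - 3*(-4) = -2 + 12 = 10)
r(h) = 17/4 (r(h) = 7/4 + (1/4)*10 = 7/4 + 5/2 = 17/4)
G(o) = sqrt(-6 + 2*o)
n = 46 (n = 23*2 = 46)
419/G(9) + n/r(-15) = 419/(sqrt(-6 + 2*9)) + 46/(17/4) = 419/(sqrt(-6 + 18)) + 46*(4/17) = 419/(sqrt(12)) + 184/17 = 419/((2*sqrt(3))) + 184/17 = 419*(sqrt(3)/6) + 184/17 = 419*sqrt(3)/6 + 184/17 = 184/17 + 419*sqrt(3)/6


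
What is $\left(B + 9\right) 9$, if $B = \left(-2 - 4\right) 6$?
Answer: $-243$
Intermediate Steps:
$B = -36$ ($B = \left(-2 - 4\right) 6 = \left(-6\right) 6 = -36$)
$\left(B + 9\right) 9 = \left(-36 + 9\right) 9 = \left(-27\right) 9 = -243$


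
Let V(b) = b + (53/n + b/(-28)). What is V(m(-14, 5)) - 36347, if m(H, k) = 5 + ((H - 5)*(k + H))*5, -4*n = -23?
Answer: -5716868/161 ≈ -35509.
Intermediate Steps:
n = 23/4 (n = -¼*(-23) = 23/4 ≈ 5.7500)
m(H, k) = 5 + 5*(-5 + H)*(H + k) (m(H, k) = 5 + ((-5 + H)*(H + k))*5 = 5 + 5*(-5 + H)*(H + k))
V(b) = 212/23 + 27*b/28 (V(b) = b + (53/(23/4) + b/(-28)) = b + (53*(4/23) + b*(-1/28)) = b + (212/23 - b/28) = 212/23 + 27*b/28)
V(m(-14, 5)) - 36347 = (212/23 + 27*(5 - 25*(-14) - 25*5 + 5*(-14)² + 5*(-14)*5)/28) - 36347 = (212/23 + 27*(5 + 350 - 125 + 5*196 - 350)/28) - 36347 = (212/23 + 27*(5 + 350 - 125 + 980 - 350)/28) - 36347 = (212/23 + (27/28)*860) - 36347 = (212/23 + 5805/7) - 36347 = 134999/161 - 36347 = -5716868/161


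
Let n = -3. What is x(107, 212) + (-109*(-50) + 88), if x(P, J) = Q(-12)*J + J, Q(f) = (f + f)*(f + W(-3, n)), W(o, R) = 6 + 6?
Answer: 5750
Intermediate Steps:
W(o, R) = 12
Q(f) = 2*f*(12 + f) (Q(f) = (f + f)*(f + 12) = (2*f)*(12 + f) = 2*f*(12 + f))
x(P, J) = J (x(P, J) = (2*(-12)*(12 - 12))*J + J = (2*(-12)*0)*J + J = 0*J + J = 0 + J = J)
x(107, 212) + (-109*(-50) + 88) = 212 + (-109*(-50) + 88) = 212 + (5450 + 88) = 212 + 5538 = 5750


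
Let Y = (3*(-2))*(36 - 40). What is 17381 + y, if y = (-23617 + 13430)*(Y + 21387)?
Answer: -218096476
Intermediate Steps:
Y = 24 (Y = -6*(-4) = 24)
y = -218113857 (y = (-23617 + 13430)*(24 + 21387) = -10187*21411 = -218113857)
17381 + y = 17381 - 218113857 = -218096476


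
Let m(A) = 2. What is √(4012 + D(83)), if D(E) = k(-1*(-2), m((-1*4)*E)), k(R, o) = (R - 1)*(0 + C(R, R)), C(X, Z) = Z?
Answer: 3*√446 ≈ 63.356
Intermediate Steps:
k(R, o) = R*(-1 + R) (k(R, o) = (R - 1)*(0 + R) = (-1 + R)*R = R*(-1 + R))
D(E) = 2 (D(E) = (-1*(-2))*(-1 - 1*(-2)) = 2*(-1 + 2) = 2*1 = 2)
√(4012 + D(83)) = √(4012 + 2) = √4014 = 3*√446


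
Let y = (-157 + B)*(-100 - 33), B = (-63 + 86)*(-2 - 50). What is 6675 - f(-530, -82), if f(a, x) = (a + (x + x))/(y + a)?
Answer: 1197622519/179419 ≈ 6675.0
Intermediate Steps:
B = -1196 (B = 23*(-52) = -1196)
y = 179949 (y = (-157 - 1196)*(-100 - 33) = -1353*(-133) = 179949)
f(a, x) = (a + 2*x)/(179949 + a) (f(a, x) = (a + (x + x))/(179949 + a) = (a + 2*x)/(179949 + a))
6675 - f(-530, -82) = 6675 - (-530 + 2*(-82))/(179949 - 530) = 6675 - (-530 - 164)/179419 = 6675 - (-694)/179419 = 6675 - 1*(-694/179419) = 6675 + 694/179419 = 1197622519/179419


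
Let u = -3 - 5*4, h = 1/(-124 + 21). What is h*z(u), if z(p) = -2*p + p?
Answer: -23/103 ≈ -0.22330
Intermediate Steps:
h = -1/103 (h = 1/(-103) = -1/103 ≈ -0.0097087)
u = -23 (u = -3 - 20 = -23)
z(p) = -p
h*z(u) = -(-1)*(-23)/103 = -1/103*23 = -23/103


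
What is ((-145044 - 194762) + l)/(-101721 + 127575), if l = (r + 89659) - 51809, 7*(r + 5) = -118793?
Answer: -1116260/90489 ≈ -12.336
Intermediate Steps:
r = -118828/7 (r = -5 + (⅐)*(-118793) = -5 - 118793/7 = -118828/7 ≈ -16975.)
l = 146122/7 (l = (-118828/7 + 89659) - 51809 = 508785/7 - 51809 = 146122/7 ≈ 20875.)
((-145044 - 194762) + l)/(-101721 + 127575) = ((-145044 - 194762) + 146122/7)/(-101721 + 127575) = (-339806 + 146122/7)/25854 = -2232520/7*1/25854 = -1116260/90489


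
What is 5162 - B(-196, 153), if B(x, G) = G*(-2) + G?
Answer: 5315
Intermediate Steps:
B(x, G) = -G (B(x, G) = -2*G + G = -G)
5162 - B(-196, 153) = 5162 - (-1)*153 = 5162 - 1*(-153) = 5162 + 153 = 5315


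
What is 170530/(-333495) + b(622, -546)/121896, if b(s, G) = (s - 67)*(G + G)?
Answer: -1238360581/225842814 ≈ -5.4833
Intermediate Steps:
b(s, G) = 2*G*(-67 + s) (b(s, G) = (-67 + s)*(2*G) = 2*G*(-67 + s))
170530/(-333495) + b(622, -546)/121896 = 170530/(-333495) + (2*(-546)*(-67 + 622))/121896 = 170530*(-1/333495) + (2*(-546)*555)*(1/121896) = -34106/66699 - 606060*1/121896 = -34106/66699 - 16835/3386 = -1238360581/225842814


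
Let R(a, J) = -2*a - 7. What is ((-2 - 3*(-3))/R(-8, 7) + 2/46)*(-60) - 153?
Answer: -13957/69 ≈ -202.28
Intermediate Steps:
R(a, J) = -7 - 2*a
((-2 - 3*(-3))/R(-8, 7) + 2/46)*(-60) - 153 = ((-2 - 3*(-3))/(-7 - 2*(-8)) + 2/46)*(-60) - 153 = ((-2 + 9)/(-7 + 16) + 2*(1/46))*(-60) - 153 = (7/9 + 1/23)*(-60) - 153 = (170/207)*(-60) - 153 = -3400/69 - 153 = -13957/69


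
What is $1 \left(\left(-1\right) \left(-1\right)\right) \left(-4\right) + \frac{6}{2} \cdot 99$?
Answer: $293$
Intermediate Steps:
$1 \left(\left(-1\right) \left(-1\right)\right) \left(-4\right) + \frac{6}{2} \cdot 99 = 1 \cdot 1 \left(-4\right) + 6 \cdot \frac{1}{2} \cdot 99 = 1 \left(-4\right) + 3 \cdot 99 = -4 + 297 = 293$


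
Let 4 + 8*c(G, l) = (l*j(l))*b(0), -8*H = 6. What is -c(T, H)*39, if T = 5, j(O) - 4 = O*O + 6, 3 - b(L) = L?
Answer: 69303/512 ≈ 135.36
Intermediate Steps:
b(L) = 3 - L
j(O) = 10 + O**2 (j(O) = 4 + (O*O + 6) = 4 + (O**2 + 6) = 4 + (6 + O**2) = 10 + O**2)
H = -3/4 (H = -1/8*6 = -3/4 ≈ -0.75000)
c(G, l) = -1/2 + 3*l*(10 + l**2)/8 (c(G, l) = -1/2 + ((l*(10 + l**2))*(3 - 1*0))/8 = -1/2 + ((l*(10 + l**2))*(3 + 0))/8 = -1/2 + ((l*(10 + l**2))*3)/8 = -1/2 + (3*l*(10 + l**2))/8 = -1/2 + 3*l*(10 + l**2)/8)
-c(T, H)*39 = -(-1/2 + (3/8)*(-3/4)*(10 + (-3/4)**2))*39 = -(-1/2 + (3/8)*(-3/4)*(10 + 9/16))*39 = -(-1/2 + (3/8)*(-3/4)*(169/16))*39 = -(-1/2 - 1521/512)*39 = -(-1777)*39/512 = -1*(-69303/512) = 69303/512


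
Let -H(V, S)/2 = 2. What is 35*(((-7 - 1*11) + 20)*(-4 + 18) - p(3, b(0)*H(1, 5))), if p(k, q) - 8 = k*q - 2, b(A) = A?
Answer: 770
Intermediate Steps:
H(V, S) = -4 (H(V, S) = -2*2 = -4)
p(k, q) = 6 + k*q (p(k, q) = 8 + (k*q - 2) = 8 + (-2 + k*q) = 6 + k*q)
35*(((-7 - 1*11) + 20)*(-4 + 18) - p(3, b(0)*H(1, 5))) = 35*(((-7 - 1*11) + 20)*(-4 + 18) - (6 + 3*(0*(-4)))) = 35*(((-7 - 11) + 20)*14 - (6 + 3*0)) = 35*((-18 + 20)*14 - (6 + 0)) = 35*(2*14 - 1*6) = 35*(28 - 6) = 35*22 = 770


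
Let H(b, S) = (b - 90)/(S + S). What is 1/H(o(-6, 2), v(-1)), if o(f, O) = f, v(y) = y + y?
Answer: 1/24 ≈ 0.041667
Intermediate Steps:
v(y) = 2*y
H(b, S) = (-90 + b)/(2*S) (H(b, S) = (-90 + b)/((2*S)) = (-90 + b)*(1/(2*S)) = (-90 + b)/(2*S))
1/H(o(-6, 2), v(-1)) = 1/((-90 - 6)/(2*((2*(-1))))) = 1/((½)*(-96)/(-2)) = 1/((½)*(-½)*(-96)) = 1/24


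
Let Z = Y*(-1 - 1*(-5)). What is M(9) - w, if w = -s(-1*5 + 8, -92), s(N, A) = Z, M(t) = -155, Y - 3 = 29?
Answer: -27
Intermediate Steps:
Y = 32 (Y = 3 + 29 = 32)
Z = 128 (Z = 32*(-1 - 1*(-5)) = 32*(-1 + 5) = 32*4 = 128)
s(N, A) = 128
w = -128 (w = -1*128 = -128)
M(9) - w = -155 - 1*(-128) = -155 + 128 = -27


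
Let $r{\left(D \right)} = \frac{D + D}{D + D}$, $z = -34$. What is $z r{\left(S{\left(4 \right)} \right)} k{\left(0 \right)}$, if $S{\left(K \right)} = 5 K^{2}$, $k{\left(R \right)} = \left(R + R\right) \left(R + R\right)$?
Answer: $0$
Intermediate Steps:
$k{\left(R \right)} = 4 R^{2}$ ($k{\left(R \right)} = 2 R 2 R = 4 R^{2}$)
$r{\left(D \right)} = 1$ ($r{\left(D \right)} = \frac{2 D}{2 D} = 2 D \frac{1}{2 D} = 1$)
$z r{\left(S{\left(4 \right)} \right)} k{\left(0 \right)} = \left(-34\right) 1 \cdot 4 \cdot 0^{2} = - 34 \cdot 4 \cdot 0 = \left(-34\right) 0 = 0$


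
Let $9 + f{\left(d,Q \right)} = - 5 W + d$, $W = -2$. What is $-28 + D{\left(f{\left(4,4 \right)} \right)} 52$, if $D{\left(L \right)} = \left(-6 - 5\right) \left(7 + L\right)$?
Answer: $-6892$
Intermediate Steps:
$f{\left(d,Q \right)} = 1 + d$ ($f{\left(d,Q \right)} = -9 + \left(\left(-5\right) \left(-2\right) + d\right) = -9 + \left(10 + d\right) = 1 + d$)
$D{\left(L \right)} = -77 - 11 L$ ($D{\left(L \right)} = - 11 \left(7 + L\right) = -77 - 11 L$)
$-28 + D{\left(f{\left(4,4 \right)} \right)} 52 = -28 + \left(-77 - 11 \left(1 + 4\right)\right) 52 = -28 + \left(-77 - 55\right) 52 = -28 - 6864 = -6892$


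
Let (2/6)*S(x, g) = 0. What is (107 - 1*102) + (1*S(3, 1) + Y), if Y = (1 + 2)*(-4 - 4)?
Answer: -19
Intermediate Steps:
Y = -24 (Y = 3*(-8) = -24)
S(x, g) = 0 (S(x, g) = 3*0 = 0)
(107 - 1*102) + (1*S(3, 1) + Y) = (107 - 1*102) + (1*0 - 24) = (107 - 102) + (0 - 24) = 5 - 24 = -19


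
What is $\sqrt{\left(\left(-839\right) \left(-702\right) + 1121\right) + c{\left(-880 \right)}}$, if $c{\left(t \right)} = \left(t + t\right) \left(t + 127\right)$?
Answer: $\sqrt{1915379} \approx 1384.0$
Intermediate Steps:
$c{\left(t \right)} = 2 t \left(127 + t\right)$
$\sqrt{\left(\left(-839\right) \left(-702\right) + 1121\right) + c{\left(-880 \right)}} = \sqrt{\left(\left(-839\right) \left(-702\right) + 1121\right) + 2 \left(-880\right) \left(127 - 880\right)} = \sqrt{\left(588978 + 1121\right) + 2 \left(-880\right) \left(-753\right)} = \sqrt{590099 + 1325280} = \sqrt{1915379}$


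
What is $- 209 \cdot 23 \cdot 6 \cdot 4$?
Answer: $-115368$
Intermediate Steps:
$- 209 \cdot 23 \cdot 6 \cdot 4 = - 209 \cdot 138 \cdot 4 = \left(-209\right) 552 = -115368$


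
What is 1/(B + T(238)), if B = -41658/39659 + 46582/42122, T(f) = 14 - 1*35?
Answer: -835258199/17494083548 ≈ -0.047745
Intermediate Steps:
T(f) = -21 (T(f) = 14 - 35 = -21)
B = 46338631/835258199 (B = -41658*1/39659 + 46582*(1/42122) = -41658/39659 + 23291/21061 = 46338631/835258199 ≈ 0.055478)
1/(B + T(238)) = 1/(46338631/835258199 - 21) = 1/(-17494083548/835258199) = -835258199/17494083548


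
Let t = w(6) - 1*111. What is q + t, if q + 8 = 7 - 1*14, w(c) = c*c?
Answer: -90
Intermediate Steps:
w(c) = c**2
t = -75 (t = 6**2 - 1*111 = 36 - 111 = -75)
q = -15 (q = -8 + (7 - 1*14) = -8 + (7 - 14) = -8 - 7 = -15)
q + t = -15 - 75 = -90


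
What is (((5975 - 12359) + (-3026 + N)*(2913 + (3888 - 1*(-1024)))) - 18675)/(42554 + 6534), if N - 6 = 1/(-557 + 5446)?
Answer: -57828454563/119995616 ≈ -481.92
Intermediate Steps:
N = 29335/4889 (N = 6 + 1/(-557 + 5446) = 6 + 1/4889 = 29335/4889 ≈ 6.0002)
(((5975 - 12359) + (-3026 + N)*(2913 + (3888 - 1*(-1024)))) - 18675)/(42554 + 6534) = (((5975 - 12359) + (-3026 + 29335/4889)*(2913 + (3888 - 1*(-1024)))) - 18675)/(42554 + 6534) = ((-6384 - 14764779*(2913 + (3888 + 1024))/4889) - 18675)/49088 = ((-6384 - 14764779*(2913 + 4912)/4889) - 18675)*(1/49088) = ((-6384 - 14764779/4889*7825) - 18675)*(1/49088) = ((-6384 - 115534395675/4889) - 18675)*(1/49088) = (-115565607051/4889 - 18675)*(1/49088) = -115656909126/4889*1/49088 = -57828454563/119995616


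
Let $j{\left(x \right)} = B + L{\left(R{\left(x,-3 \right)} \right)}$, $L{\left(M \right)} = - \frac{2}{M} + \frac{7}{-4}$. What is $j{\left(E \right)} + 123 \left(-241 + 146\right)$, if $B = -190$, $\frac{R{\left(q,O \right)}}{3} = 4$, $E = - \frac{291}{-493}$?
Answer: $- \frac{142523}{12} \approx -11877.0$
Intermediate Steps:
$E = \frac{291}{493}$ ($E = \left(-291\right) \left(- \frac{1}{493}\right) = \frac{291}{493} \approx 0.59026$)
$R{\left(q,O \right)} = 12$ ($R{\left(q,O \right)} = 3 \cdot 4 = 12$)
$L{\left(M \right)} = - \frac{7}{4} - \frac{2}{M}$ ($L{\left(M \right)} = - \frac{2}{M} + 7 \left(- \frac{1}{4}\right) = - \frac{2}{M} - \frac{7}{4} = - \frac{7}{4} - \frac{2}{M}$)
$j{\left(x \right)} = - \frac{2303}{12}$ ($j{\left(x \right)} = -190 - \left(\frac{7}{4} + \frac{2}{12}\right) = -190 - \frac{23}{12} = - \frac{2303}{12}$)
$j{\left(E \right)} + 123 \left(-241 + 146\right) = - \frac{2303}{12} + 123 \left(-241 + 146\right) = - \frac{2303}{12} + 123 \left(-95\right) = - \frac{2303}{12} - 11685 = - \frac{142523}{12}$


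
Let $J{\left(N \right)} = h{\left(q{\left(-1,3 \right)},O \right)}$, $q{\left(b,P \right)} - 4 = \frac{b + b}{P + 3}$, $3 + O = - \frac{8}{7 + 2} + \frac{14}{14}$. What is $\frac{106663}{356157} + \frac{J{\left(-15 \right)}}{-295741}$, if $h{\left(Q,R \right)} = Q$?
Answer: $\frac{31543316374}{105330227337} \approx 0.29947$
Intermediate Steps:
$O = - \frac{26}{9}$ ($O = -3 + \left(- \frac{8}{7 + 2} + \frac{14}{14}\right) = -3 + \left(- \frac{8}{9} + 14 \cdot \frac{1}{14}\right) = -3 + \left(\left(-8\right) \frac{1}{9} + 1\right) = -3 + \left(- \frac{8}{9} + 1\right) = -3 + \frac{1}{9} = - \frac{26}{9} \approx -2.8889$)
$q{\left(b,P \right)} = 4 + \frac{2 b}{3 + P}$ ($q{\left(b,P \right)} = 4 + \frac{b + b}{P + 3} = 4 + \frac{2 b}{3 + P}$)
$J{\left(N \right)} = \frac{11}{3}$ ($J{\left(N \right)} = \frac{2 \left(6 - 1 + 2 \cdot 3\right)}{3 + 3} = \frac{2 \left(6 - 1 + 6\right)}{6} = 2 \cdot \frac{1}{6} \cdot 11 = \frac{11}{3}$)
$\frac{106663}{356157} + \frac{J{\left(-15 \right)}}{-295741} = \frac{106663}{356157} + \frac{11}{3 \left(-295741\right)} = 106663 \cdot \frac{1}{356157} + \frac{11}{3} \left(- \frac{1}{295741}\right) = \frac{106663}{356157} - \frac{11}{887223} = \frac{31543316374}{105330227337}$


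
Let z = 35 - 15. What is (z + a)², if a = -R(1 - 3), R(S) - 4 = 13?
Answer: 9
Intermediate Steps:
R(S) = 17 (R(S) = 4 + 13 = 17)
z = 20
a = -17 (a = -1*17 = -17)
(z + a)² = (20 - 17)² = 3² = 9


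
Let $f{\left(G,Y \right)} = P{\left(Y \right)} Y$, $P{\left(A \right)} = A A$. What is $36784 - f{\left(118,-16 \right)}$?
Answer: $40880$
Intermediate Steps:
$P{\left(A \right)} = A^{2}$
$f{\left(G,Y \right)} = Y^{3}$ ($f{\left(G,Y \right)} = Y^{2} Y = Y^{3}$)
$36784 - f{\left(118,-16 \right)} = 36784 - \left(-16\right)^{3} = 36784 - -4096 = 36784 + 4096 = 40880$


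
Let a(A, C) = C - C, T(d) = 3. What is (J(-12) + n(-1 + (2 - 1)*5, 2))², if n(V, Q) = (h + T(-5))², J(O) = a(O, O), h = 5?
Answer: 4096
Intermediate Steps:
a(A, C) = 0
J(O) = 0
n(V, Q) = 64 (n(V, Q) = (5 + 3)² = 8² = 64)
(J(-12) + n(-1 + (2 - 1)*5, 2))² = (0 + 64)² = 64² = 4096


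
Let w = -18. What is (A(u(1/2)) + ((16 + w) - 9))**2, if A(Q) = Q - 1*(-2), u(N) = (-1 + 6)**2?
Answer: 256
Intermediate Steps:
u(N) = 25 (u(N) = 5**2 = 25)
A(Q) = 2 + Q (A(Q) = Q + 2 = 2 + Q)
(A(u(1/2)) + ((16 + w) - 9))**2 = ((2 + 25) + ((16 - 18) - 9))**2 = (27 + (-2 - 9))**2 = (27 - 11)**2 = 16**2 = 256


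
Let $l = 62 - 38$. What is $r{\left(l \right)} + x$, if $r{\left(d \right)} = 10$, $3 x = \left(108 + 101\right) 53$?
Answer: $\frac{11107}{3} \approx 3702.3$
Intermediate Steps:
$l = 24$
$x = \frac{11077}{3}$ ($x = \frac{\left(108 + 101\right) 53}{3} = \frac{209 \cdot 53}{3} = \frac{1}{3} \cdot 11077 = \frac{11077}{3} \approx 3692.3$)
$r{\left(l \right)} + x = 10 + \frac{11077}{3} = \frac{11107}{3}$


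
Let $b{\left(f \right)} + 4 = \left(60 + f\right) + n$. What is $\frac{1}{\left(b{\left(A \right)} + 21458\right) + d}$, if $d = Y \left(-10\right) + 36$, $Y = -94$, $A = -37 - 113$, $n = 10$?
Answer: $\frac{1}{22350} \approx 4.4743 \cdot 10^{-5}$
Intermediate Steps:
$A = -150$ ($A = -37 - 113 = -150$)
$b{\left(f \right)} = 66 + f$ ($b{\left(f \right)} = -4 + \left(\left(60 + f\right) + 10\right) = -4 + \left(70 + f\right) = 66 + f$)
$d = 976$ ($d = \left(-94\right) \left(-10\right) + 36 = 940 + 36 = 976$)
$\frac{1}{\left(b{\left(A \right)} + 21458\right) + d} = \frac{1}{\left(\left(66 - 150\right) + 21458\right) + 976} = \frac{1}{\left(-84 + 21458\right) + 976} = \frac{1}{21374 + 976} = \frac{1}{22350}$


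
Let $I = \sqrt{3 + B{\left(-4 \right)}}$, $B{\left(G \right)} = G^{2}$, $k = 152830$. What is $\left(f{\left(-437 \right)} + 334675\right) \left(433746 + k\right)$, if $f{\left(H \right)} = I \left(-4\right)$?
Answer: $196312322800 - 2346304 \sqrt{19} \approx 1.963 \cdot 10^{11}$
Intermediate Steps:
$I = \sqrt{19}$ ($I = \sqrt{3 + \left(-4\right)^{2}} = \sqrt{3 + 16} = \sqrt{19} \approx 4.3589$)
$f{\left(H \right)} = - 4 \sqrt{19}$ ($f{\left(H \right)} = \sqrt{19} \left(-4\right) = - 4 \sqrt{19}$)
$\left(f{\left(-437 \right)} + 334675\right) \left(433746 + k\right) = \left(- 4 \sqrt{19} + 334675\right) \left(433746 + 152830\right) = \left(334675 - 4 \sqrt{19}\right) 586576 = 196312322800 - 2346304 \sqrt{19}$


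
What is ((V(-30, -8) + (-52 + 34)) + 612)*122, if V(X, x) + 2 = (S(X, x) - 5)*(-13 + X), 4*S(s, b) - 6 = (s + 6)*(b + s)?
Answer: -1105503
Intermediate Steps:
S(s, b) = 3/2 + (6 + s)*(b + s)/4 (S(s, b) = 3/2 + ((s + 6)*(b + s))/4 = 3/2 + ((6 + s)*(b + s))/4 = 3/2 + (6 + s)*(b + s)/4)
V(X, x) = -2 + (-13 + X)*(-7/2 + X**2/4 + 3*X/2 + 3*x/2 + X*x/4) (V(X, x) = -2 + ((3/2 + X**2/4 + 3*x/2 + 3*X/2 + x*X/4) - 5)*(-13 + X) = -2 + ((3/2 + X**2/4 + 3*x/2 + 3*X/2 + X*x/4) - 5)*(-13 + X) = -2 + ((3/2 + X**2/4 + 3*X/2 + 3*x/2 + X*x/4) - 5)*(-13 + X) = -2 + (-7/2 + X**2/4 + 3*X/2 + 3*x/2 + X*x/4)*(-13 + X) = -2 + (-13 + X)*(-7/2 + X**2/4 + 3*X/2 + 3*x/2 + X*x/4))
((V(-30, -8) + (-52 + 34)) + 612)*122 = (((87/2 - 23*(-30) - 39/2*(-8) - 7/4*(-30)**2 + (1/4)*(-30)**3 - 7/4*(-30)*(-8) + (1/4)*(-8)*(-30)**2) + (-52 + 34)) + 612)*122 = (((87/2 + 690 + 156 - 7/4*900 + (1/4)*(-27000) - 420 + (1/4)*(-8)*900) - 18) + 612)*122 = (((87/2 + 690 + 156 - 1575 - 6750 - 420 - 1800) - 18) + 612)*122 = ((-19311/2 - 18) + 612)*122 = (-19347/2 + 612)*122 = -18123/2*122 = -1105503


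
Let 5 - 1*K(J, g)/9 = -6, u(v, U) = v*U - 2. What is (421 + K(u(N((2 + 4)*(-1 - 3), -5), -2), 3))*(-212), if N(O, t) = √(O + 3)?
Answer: -110240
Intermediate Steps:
N(O, t) = √(3 + O)
u(v, U) = -2 + U*v (u(v, U) = U*v - 2 = -2 + U*v)
K(J, g) = 99 (K(J, g) = 45 - 9*(-6) = 45 + 54 = 99)
(421 + K(u(N((2 + 4)*(-1 - 3), -5), -2), 3))*(-212) = (421 + 99)*(-212) = 520*(-212) = -110240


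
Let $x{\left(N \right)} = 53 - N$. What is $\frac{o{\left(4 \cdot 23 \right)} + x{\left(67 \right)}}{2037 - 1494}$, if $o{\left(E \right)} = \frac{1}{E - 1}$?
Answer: $- \frac{1273}{49413} \approx -0.025762$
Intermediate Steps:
$o{\left(E \right)} = \frac{1}{-1 + E}$
$\frac{o{\left(4 \cdot 23 \right)} + x{\left(67 \right)}}{2037 - 1494} = \frac{\frac{1}{-1 + 4 \cdot 23} + \left(53 - 67\right)}{2037 - 1494} = \frac{\frac{1}{-1 + 92} + \left(53 - 67\right)}{543} = \left(\frac{1}{91} - 14\right) \frac{1}{543} = \left(- \frac{1273}{91}\right) \frac{1}{543} = - \frac{1273}{49413}$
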